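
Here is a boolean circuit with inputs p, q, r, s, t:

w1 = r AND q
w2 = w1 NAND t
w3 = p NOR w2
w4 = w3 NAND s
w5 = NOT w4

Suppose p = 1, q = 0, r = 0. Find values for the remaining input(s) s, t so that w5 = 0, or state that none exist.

Check with p = 1, q = 0, r = 0 and s=0, t=0:
w1 = r AND q = 0 AND 0 = 0
w2 = w1 NAND t = 0 NAND 0 = 1
w3 = p NOR w2 = 1 NOR 1 = 0
w4 = w3 NAND s = 0 NAND 0 = 1
w5 = NOT w4 = NOT 1 = 0
So w5 = 0.

s=0, t=0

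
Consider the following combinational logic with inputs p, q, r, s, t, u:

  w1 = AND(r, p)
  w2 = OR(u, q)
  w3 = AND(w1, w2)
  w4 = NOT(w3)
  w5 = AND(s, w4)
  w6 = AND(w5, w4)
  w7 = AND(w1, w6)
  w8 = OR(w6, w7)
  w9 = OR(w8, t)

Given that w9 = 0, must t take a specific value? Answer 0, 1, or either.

w9 = OR(w8, t) must be 0, so both w8 = 0 and t = 0.
w8 = OR(w6, w7) must be 0, so both w6 = 0 and w7 = 0.
w6 = AND(w5, w4) must be 0, so at least one of w5, w4 is 0.
Every assignment with w9 = 0 has t = 0; there are 19 such assignment(s).

0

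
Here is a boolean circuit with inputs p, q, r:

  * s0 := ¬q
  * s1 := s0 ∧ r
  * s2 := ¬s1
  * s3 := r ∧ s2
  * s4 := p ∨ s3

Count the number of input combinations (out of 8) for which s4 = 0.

3

s4 = p ∨ s3 must be 0, so both p = 0 and s3 = 0.
s3 = r ∧ s2 must be 0, so at least one of r, s2 is 0.
Enumerating the 8 input combinations, 3 give s4 = 0 and 5 give s4 = 1.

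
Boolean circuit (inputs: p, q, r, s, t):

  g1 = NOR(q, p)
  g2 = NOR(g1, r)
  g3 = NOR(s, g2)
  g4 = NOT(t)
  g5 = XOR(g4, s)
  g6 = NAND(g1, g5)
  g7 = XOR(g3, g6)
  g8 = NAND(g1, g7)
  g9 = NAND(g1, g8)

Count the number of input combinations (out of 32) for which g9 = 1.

g9 = NAND(g1, g8) must be 1, so at least one of g1, g8 is 0.
Enumerating the 32 input combinations, 28 give g9 = 1 and 4 give g9 = 0.

28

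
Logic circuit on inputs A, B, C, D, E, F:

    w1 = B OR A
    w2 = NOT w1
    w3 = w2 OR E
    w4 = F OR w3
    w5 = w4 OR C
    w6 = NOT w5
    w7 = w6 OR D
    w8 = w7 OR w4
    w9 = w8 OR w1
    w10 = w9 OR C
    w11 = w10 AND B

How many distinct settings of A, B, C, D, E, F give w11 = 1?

32

w11 = w10 AND B must be 1, so both w10 = 1 and B = 1.
w10 = w9 OR C must be 1, so at least one of w9, C is 1.
Enumerating the 64 input combinations, 32 give w11 = 1 and 32 give w11 = 0.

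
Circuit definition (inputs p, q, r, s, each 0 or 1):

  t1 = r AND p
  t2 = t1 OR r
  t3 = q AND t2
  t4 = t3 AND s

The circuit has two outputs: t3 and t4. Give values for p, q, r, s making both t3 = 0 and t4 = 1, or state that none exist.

Across all 16 input combinations, none give both t3 = 0 and t4 = 1.

no solution exists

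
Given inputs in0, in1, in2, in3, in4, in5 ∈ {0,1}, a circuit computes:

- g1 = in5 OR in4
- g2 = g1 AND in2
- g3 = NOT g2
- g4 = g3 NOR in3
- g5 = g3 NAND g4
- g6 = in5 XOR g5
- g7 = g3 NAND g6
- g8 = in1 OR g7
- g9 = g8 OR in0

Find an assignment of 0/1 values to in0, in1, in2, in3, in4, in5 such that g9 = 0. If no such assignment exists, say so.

g9 = g8 OR in0 must be 0, so both g8 = 0 and in0 = 0.
g8 = in1 OR g7 must be 0, so both in1 = 0 and g7 = 0.
g7 = g3 NAND g6 must be 0, so both g3 = 1 and g6 = 1.
Check with in0=0, in1=0, in2=0, in3=1, in4=0, in5=0:
g1 = in5 OR in4 = 0 OR 0 = 0
g2 = g1 AND in2 = 0 AND 0 = 0
g3 = NOT g2 = NOT 0 = 1
g4 = g3 NOR in3 = 1 NOR 1 = 0
g5 = g3 NAND g4 = 1 NAND 0 = 1
g6 = in5 XOR g5 = 0 XOR 1 = 1
g7 = g3 NAND g6 = 1 NAND 1 = 0
g8 = in1 OR g7 = 0 OR 0 = 0
g9 = g8 OR in0 = 0 OR 0 = 0
So g9 = 0 as required.

in0=0, in1=0, in2=0, in3=1, in4=0, in5=0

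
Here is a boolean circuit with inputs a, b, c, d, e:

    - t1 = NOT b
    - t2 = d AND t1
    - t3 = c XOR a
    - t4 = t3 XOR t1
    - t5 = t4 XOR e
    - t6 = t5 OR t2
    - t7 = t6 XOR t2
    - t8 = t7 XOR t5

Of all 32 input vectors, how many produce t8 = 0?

28

t8 = t7 XOR t5 must be 0, so t7 and t5 are equal.
Enumerating the 32 input combinations, 28 give t8 = 0 and 4 give t8 = 1.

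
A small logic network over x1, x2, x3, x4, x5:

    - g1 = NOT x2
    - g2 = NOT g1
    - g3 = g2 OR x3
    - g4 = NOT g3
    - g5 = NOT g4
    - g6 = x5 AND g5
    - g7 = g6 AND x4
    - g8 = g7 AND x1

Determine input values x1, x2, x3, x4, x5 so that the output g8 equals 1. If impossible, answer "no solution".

x1=1, x2=1, x3=0, x4=1, x5=1

g8 = g7 AND x1 must be 1, so both g7 = 1 and x1 = 1.
g7 = g6 AND x4 must be 1, so both g6 = 1 and x4 = 1.
Check with x1=1, x2=1, x3=0, x4=1, x5=1:
g1 = NOT x2 = NOT 1 = 0
g2 = NOT g1 = NOT 0 = 1
g3 = g2 OR x3 = 1 OR 0 = 1
g4 = NOT g3 = NOT 1 = 0
g5 = NOT g4 = NOT 0 = 1
g6 = x5 AND g5 = 1 AND 1 = 1
g7 = g6 AND x4 = 1 AND 1 = 1
g8 = g7 AND x1 = 1 AND 1 = 1
So g8 = 1 as required.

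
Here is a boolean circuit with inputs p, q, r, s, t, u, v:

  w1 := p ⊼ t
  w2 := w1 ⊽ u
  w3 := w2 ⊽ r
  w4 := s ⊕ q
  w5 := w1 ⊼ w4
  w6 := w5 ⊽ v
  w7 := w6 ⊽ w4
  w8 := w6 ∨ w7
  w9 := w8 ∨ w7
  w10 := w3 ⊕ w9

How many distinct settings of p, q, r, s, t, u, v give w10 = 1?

64

w10 = w3 ⊕ w9 must be 1, so w3 and w9 differ.
Enumerating the 128 input combinations, 64 give w10 = 1 and 64 give w10 = 0.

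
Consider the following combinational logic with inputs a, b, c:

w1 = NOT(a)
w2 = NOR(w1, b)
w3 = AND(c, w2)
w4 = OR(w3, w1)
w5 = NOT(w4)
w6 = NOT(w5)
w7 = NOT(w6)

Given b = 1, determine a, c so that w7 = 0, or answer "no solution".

w7 = NOT(w6) must be 0, so w6 = 1.
Check with b = 1 and a=0, c=1:
w1 = NOT(a) = NOT 0 = 1
w2 = NOR(w1, b) = NOR(1, 1) = 0
w3 = AND(c, w2) = AND(1, 0) = 0
w4 = OR(w3, w1) = OR(0, 1) = 1
w5 = NOT(w4) = NOT 1 = 0
w6 = NOT(w5) = NOT 0 = 1
w7 = NOT(w6) = NOT 1 = 0
So w7 = 0.

a=0, c=1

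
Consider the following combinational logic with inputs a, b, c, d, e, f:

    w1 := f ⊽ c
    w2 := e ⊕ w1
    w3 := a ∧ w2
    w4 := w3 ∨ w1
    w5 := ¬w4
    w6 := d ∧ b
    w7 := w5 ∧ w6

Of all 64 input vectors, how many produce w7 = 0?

55

w7 = w5 ∧ w6 must be 0, so at least one of w5, w6 is 0.
Enumerating the 64 input combinations, 55 give w7 = 0 and 9 give w7 = 1.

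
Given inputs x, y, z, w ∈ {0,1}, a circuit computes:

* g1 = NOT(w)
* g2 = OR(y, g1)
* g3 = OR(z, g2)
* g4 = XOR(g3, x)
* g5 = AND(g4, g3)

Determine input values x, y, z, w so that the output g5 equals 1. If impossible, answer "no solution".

x=0, y=1, z=1, w=1

g5 = AND(g4, g3) must be 1, so both g4 = 1 and g3 = 1.
g4 = XOR(g3, x) must be 1, so g3 and x differ.
g3 = OR(z, g2) must be 1, so at least one of z, g2 is 1.
Check with x=0, y=1, z=1, w=1:
g1 = NOT(w) = NOT 1 = 0
g2 = OR(y, g1) = OR(1, 0) = 1
g3 = OR(z, g2) = OR(1, 1) = 1
g4 = XOR(g3, x) = XOR(1, 0) = 1
g5 = AND(g4, g3) = AND(1, 1) = 1
So g5 = 1 as required.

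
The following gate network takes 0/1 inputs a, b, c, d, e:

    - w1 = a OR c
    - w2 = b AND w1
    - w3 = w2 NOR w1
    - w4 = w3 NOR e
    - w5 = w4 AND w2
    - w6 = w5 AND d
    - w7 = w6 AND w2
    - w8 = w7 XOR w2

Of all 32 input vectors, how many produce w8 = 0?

23

w8 = w7 XOR w2 must be 0, so w7 and w2 are equal.
Enumerating the 32 input combinations, 23 give w8 = 0 and 9 give w8 = 1.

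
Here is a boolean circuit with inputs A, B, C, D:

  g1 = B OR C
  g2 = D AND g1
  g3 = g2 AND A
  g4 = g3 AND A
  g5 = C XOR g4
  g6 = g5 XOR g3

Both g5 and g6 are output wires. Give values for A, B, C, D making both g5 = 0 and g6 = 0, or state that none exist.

Check with A=0, B=0, C=0, D=1:
g1 = B OR C = 0 OR 0 = 0
g2 = D AND g1 = 1 AND 0 = 0
g3 = g2 AND A = 0 AND 0 = 0
g4 = g3 AND A = 0 AND 0 = 0
g5 = C XOR g4 = 0 XOR 0 = 0
g6 = g5 XOR g3 = 0 XOR 0 = 0
So g5 = 0 and g6 = 0.

A=0, B=0, C=0, D=1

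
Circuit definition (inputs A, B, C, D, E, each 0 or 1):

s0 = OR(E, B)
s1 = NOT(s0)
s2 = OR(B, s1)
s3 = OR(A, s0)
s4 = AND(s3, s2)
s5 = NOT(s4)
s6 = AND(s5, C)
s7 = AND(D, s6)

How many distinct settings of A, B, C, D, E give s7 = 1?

s7 = AND(D, s6) must be 1, so both D = 1 and s6 = 1.
s6 = AND(s5, C) must be 1, so both s5 = 1 and C = 1.
s5 = NOT(s4) must be 1, so s4 = 0.
Satisfying assignments:
  A=0, B=0, C=1, D=1, E=0
  A=0, B=0, C=1, D=1, E=1
  A=1, B=0, C=1, D=1, E=1

3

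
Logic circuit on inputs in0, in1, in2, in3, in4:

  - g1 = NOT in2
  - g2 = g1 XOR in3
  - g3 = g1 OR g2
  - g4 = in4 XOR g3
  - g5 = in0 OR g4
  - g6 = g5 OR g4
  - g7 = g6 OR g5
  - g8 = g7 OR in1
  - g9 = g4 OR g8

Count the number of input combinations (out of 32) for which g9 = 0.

g9 = g4 OR g8 must be 0, so both g4 = 0 and g8 = 0.
g4 = in4 XOR g3 must be 0, so in4 and g3 are equal.
Satisfying assignments:
  in0=0, in1=0, in2=0, in3=0, in4=1
  in0=0, in1=0, in2=0, in3=1, in4=1
  in0=0, in1=0, in2=1, in3=0, in4=0
  in0=0, in1=0, in2=1, in3=1, in4=1

4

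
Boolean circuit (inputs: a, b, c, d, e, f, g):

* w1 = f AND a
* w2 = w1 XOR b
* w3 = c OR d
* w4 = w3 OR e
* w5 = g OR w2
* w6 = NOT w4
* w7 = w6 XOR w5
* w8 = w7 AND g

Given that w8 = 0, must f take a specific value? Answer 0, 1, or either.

Both values of f occur among assignments with w8 = 0:
  f=0: a=0, b=0, c=0, d=0, e=0, f=0, g=0
  f=1: a=0, b=0, c=0, d=0, e=0, f=1, g=0

either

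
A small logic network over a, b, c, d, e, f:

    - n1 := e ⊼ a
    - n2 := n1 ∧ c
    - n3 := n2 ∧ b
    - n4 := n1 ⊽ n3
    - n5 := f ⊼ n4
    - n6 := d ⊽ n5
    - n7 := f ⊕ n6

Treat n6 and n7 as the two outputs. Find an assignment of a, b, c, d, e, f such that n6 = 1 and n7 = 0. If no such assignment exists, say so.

Check with a=1 b=1 c=0 d=0 e=1 f=1:
n1 = e ⊼ a = 1 ⊼ 1 = 0
n2 = n1 ∧ c = 0 ∧ 0 = 0
n3 = n2 ∧ b = 0 ∧ 1 = 0
n4 = n1 ⊽ n3 = 0 ⊽ 0 = 1
n5 = f ⊼ n4 = 1 ⊼ 1 = 0
n6 = d ⊽ n5 = 0 ⊽ 0 = 1
n7 = f ⊕ n6 = 1 ⊕ 1 = 0
So n6 = 1 and n7 = 0.

a=1 b=1 c=0 d=0 e=1 f=1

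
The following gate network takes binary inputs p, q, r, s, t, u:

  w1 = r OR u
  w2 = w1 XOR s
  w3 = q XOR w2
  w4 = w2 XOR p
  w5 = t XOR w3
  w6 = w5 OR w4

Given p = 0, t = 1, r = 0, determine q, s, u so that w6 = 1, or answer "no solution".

q=1, s=0, u=1

Check with p = 0, t = 1, r = 0 and q=1, s=0, u=1:
w1 = r OR u = 0 OR 1 = 1
w2 = w1 XOR s = 1 XOR 0 = 1
w3 = q XOR w2 = 1 XOR 1 = 0
w4 = w2 XOR p = 1 XOR 0 = 1
w5 = t XOR w3 = 1 XOR 0 = 1
w6 = w5 OR w4 = 1 OR 1 = 1
So w6 = 1.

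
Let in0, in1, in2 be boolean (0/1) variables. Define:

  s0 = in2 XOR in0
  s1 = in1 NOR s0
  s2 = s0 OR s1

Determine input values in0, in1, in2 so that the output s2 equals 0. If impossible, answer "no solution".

s2 = s0 OR s1 must be 0, so both s0 = 0 and s1 = 0.
Check with in0=1, in1=1, in2=1:
s0 = in2 XOR in0 = 1 XOR 1 = 0
s1 = in1 NOR s0 = 1 NOR 0 = 0
s2 = s0 OR s1 = 0 OR 0 = 0
So s2 = 0 as required.

in0=1, in1=1, in2=1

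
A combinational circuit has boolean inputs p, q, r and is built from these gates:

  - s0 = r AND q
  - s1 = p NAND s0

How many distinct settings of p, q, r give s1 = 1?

7

s1 = p NAND s0 must be 1, so at least one of p, s0 is 0.
Enumerating the 8 input combinations, 7 give s1 = 1 and 1 give s1 = 0.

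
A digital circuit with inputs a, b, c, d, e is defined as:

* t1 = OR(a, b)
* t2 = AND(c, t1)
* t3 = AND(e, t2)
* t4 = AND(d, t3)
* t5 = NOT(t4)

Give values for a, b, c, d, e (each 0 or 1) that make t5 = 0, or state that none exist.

t5 = NOT(t4) must be 0, so t4 = 1.
Check with a=0 b=1 c=1 d=1 e=1:
t1 = OR(a, b) = OR(0, 1) = 1
t2 = AND(c, t1) = AND(1, 1) = 1
t3 = AND(e, t2) = AND(1, 1) = 1
t4 = AND(d, t3) = AND(1, 1) = 1
t5 = NOT(t4) = NOT 1 = 0
So t5 = 0 as required.

a=0 b=1 c=1 d=1 e=1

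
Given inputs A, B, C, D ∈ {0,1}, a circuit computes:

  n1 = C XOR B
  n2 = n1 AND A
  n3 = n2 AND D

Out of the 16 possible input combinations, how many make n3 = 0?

14

n3 = n2 AND D must be 0, so at least one of n2, D is 0.
Enumerating the 16 input combinations, 14 give n3 = 0 and 2 give n3 = 1.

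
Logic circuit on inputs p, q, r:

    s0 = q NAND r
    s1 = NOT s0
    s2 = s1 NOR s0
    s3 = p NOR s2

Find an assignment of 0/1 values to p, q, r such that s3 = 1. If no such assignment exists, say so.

p=0, q=1, r=0

s3 = p NOR s2 must be 1, so both p = 0 and s2 = 0.
Check with p=0, q=1, r=0:
s0 = q NAND r = 1 NAND 0 = 1
s1 = NOT s0 = NOT 1 = 0
s2 = s1 NOR s0 = 0 NOR 1 = 0
s3 = p NOR s2 = 0 NOR 0 = 1
So s3 = 1 as required.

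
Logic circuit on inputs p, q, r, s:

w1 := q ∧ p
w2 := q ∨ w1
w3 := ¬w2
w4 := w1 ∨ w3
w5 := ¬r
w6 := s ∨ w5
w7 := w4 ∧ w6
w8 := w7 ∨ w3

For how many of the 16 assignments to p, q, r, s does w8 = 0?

5

w8 = w7 ∨ w3 must be 0, so both w7 = 0 and w3 = 0.
w7 = w4 ∧ w6 must be 0, so at least one of w4, w6 is 0.
w3 = ¬w2 must be 0, so w2 = 1.
Satisfying assignments:
  p=0, q=1, r=0, s=0
  p=0, q=1, r=0, s=1
  p=0, q=1, r=1, s=0
  p=0, q=1, r=1, s=1
  p=1, q=1, r=1, s=0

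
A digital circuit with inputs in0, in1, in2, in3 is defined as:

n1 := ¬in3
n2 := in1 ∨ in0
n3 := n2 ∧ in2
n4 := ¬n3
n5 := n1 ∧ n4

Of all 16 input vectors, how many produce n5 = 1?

5

n5 = n1 ∧ n4 must be 1, so both n1 = 1 and n4 = 1.
Enumerating the 16 input combinations, 5 give n5 = 1 and 11 give n5 = 0.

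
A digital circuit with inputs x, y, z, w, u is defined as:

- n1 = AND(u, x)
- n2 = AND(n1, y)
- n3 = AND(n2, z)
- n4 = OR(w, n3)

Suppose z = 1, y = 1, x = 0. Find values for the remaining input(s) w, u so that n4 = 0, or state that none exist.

w=0, u=1

Check with z = 1, y = 1, x = 0 and w=0, u=1:
n1 = AND(u, x) = AND(1, 0) = 0
n2 = AND(n1, y) = AND(0, 1) = 0
n3 = AND(n2, z) = AND(0, 1) = 0
n4 = OR(w, n3) = OR(0, 0) = 0
So n4 = 0.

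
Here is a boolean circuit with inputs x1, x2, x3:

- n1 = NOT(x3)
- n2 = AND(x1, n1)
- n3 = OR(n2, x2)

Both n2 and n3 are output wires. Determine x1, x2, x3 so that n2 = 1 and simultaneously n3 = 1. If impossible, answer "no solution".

Check with x1=1, x2=0, x3=0:
n1 = NOT(x3) = NOT 0 = 1
n2 = AND(x1, n1) = AND(1, 1) = 1
n3 = OR(n2, x2) = OR(1, 0) = 1
So n2 = 1 and n3 = 1.

x1=1, x2=0, x3=0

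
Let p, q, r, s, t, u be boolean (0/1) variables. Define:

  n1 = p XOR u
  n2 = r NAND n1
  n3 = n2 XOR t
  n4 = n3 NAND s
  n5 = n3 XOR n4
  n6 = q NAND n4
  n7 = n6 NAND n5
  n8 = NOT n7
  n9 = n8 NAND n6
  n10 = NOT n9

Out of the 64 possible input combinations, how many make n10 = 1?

n10 = NOT n9 must be 1, so n9 = 0.
n9 = n8 NAND n6 must be 0, so both n8 = 1 and n6 = 1.
n8 = NOT n7 must be 1, so n7 = 0.
Enumerating the 64 input combinations, 32 give n10 = 1 and 32 give n10 = 0.

32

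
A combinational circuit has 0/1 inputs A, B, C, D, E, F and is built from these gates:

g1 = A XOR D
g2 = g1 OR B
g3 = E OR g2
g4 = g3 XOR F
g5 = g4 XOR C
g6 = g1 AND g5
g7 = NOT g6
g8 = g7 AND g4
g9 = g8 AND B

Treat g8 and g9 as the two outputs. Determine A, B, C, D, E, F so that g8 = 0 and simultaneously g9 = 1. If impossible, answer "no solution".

no solution exists

Across all 64 input combinations, none give both g8 = 0 and g9 = 1.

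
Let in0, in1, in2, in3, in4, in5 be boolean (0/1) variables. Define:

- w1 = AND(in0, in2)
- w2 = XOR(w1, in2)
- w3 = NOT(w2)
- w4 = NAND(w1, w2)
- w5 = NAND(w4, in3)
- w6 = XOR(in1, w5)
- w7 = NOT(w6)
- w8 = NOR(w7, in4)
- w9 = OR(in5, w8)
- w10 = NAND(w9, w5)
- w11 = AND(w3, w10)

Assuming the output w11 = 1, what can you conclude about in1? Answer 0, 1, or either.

either

Both values of in1 occur among assignments with w11 = 1:
  in1=0: in0=0, in1=0, in2=0, in3=0, in4=1, in5=0
  in1=1: in0=0, in1=1, in2=0, in3=0, in4=0, in5=0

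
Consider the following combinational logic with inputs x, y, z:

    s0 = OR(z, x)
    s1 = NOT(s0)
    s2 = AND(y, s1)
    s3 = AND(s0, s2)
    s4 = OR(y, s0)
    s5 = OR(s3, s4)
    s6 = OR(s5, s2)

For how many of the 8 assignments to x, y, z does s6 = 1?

s6 = OR(s5, s2) must be 1, so at least one of s5, s2 is 1.
Enumerating the 8 input combinations, 7 give s6 = 1 and 1 give s6 = 0.

7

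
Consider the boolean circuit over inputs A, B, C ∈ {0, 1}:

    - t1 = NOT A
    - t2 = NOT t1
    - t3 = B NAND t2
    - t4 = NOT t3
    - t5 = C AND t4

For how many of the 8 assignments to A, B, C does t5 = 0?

7

t5 = C AND t4 must be 0, so at least one of C, t4 is 0.
Enumerating the 8 input combinations, 7 give t5 = 0 and 1 give t5 = 1.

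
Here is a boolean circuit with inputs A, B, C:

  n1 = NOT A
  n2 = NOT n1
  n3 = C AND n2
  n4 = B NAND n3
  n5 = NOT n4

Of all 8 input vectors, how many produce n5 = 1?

1

n5 = NOT n4 must be 1, so n4 = 0.
Satisfying assignments:
  A=1, B=1, C=1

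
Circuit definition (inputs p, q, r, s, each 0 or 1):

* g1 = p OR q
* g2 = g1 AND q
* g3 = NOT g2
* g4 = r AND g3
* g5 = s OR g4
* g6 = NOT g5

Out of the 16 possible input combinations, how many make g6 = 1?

g6 = NOT g5 must be 1, so g5 = 0.
g5 = s OR g4 must be 0, so both s = 0 and g4 = 0.
g4 = r AND g3 must be 0, so at least one of r, g3 is 0.
Satisfying assignments:
  p=0, q=0, r=0, s=0
  p=0, q=1, r=0, s=0
  p=0, q=1, r=1, s=0
  p=1, q=0, r=0, s=0
  p=1, q=1, r=0, s=0
  p=1, q=1, r=1, s=0

6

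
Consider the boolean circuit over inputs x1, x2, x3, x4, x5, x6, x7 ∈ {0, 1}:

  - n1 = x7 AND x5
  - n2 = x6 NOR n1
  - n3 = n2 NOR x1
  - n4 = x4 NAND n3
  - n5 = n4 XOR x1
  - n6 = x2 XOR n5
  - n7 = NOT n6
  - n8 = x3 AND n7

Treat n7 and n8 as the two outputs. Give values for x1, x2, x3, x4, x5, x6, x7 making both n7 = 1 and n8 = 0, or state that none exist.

x1=1, x2=0, x3=0, x4=1, x5=1, x6=1, x7=1

Check with x1=1, x2=0, x3=0, x4=1, x5=1, x6=1, x7=1:
n1 = x7 AND x5 = 1 AND 1 = 1
n2 = x6 NOR n1 = 1 NOR 1 = 0
n3 = n2 NOR x1 = 0 NOR 1 = 0
n4 = x4 NAND n3 = 1 NAND 0 = 1
n5 = n4 XOR x1 = 1 XOR 1 = 0
n6 = x2 XOR n5 = 0 XOR 0 = 0
n7 = NOT n6 = NOT 0 = 1
n8 = x3 AND n7 = 0 AND 1 = 0
So n7 = 1 and n8 = 0.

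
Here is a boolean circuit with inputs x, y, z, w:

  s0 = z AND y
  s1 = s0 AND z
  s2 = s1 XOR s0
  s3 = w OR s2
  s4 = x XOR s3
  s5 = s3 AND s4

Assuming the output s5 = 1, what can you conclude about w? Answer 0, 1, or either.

1

s5 = s3 AND s4 must be 1, so both s3 = 1 and s4 = 1.
s3 = w OR s2 must be 1, so at least one of w, s2 is 1.
Every assignment with s5 = 1 has w = 1; there are 4 such assignment(s).
  x=0, y=0, z=0, w=1
  x=0, y=0, z=1, w=1
  x=0, y=1, z=0, w=1
  x=0, y=1, z=1, w=1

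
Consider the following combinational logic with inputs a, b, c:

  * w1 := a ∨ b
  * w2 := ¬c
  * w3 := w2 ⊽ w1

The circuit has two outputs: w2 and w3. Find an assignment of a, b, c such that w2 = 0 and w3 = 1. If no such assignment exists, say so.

a=0, b=0, c=1

Check with a=0, b=0, c=1:
w1 = a ∨ b = 0 ∨ 0 = 0
w2 = ¬c = ¬1 = 0
w3 = w2 ⊽ w1 = 0 ⊽ 0 = 1
So w2 = 0 and w3 = 1.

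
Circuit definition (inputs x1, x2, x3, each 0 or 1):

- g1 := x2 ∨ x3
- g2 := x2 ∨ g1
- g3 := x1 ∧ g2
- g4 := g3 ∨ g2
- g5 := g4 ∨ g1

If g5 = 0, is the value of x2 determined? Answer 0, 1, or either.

0

g5 = g4 ∨ g1 must be 0, so both g4 = 0 and g1 = 0.
g4 = g3 ∨ g2 must be 0, so both g3 = 0 and g2 = 0.
g1 = x2 ∨ x3 must be 0, so both x2 = 0 and x3 = 0.
Every assignment with g5 = 0 has x2 = 0; there are 2 such assignment(s).
  x1=0, x2=0, x3=0
  x1=1, x2=0, x3=0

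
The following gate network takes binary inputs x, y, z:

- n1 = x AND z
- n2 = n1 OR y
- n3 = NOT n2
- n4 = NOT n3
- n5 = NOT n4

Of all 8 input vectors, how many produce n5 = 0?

5

n5 = NOT n4 must be 0, so n4 = 1.
Enumerating the 8 input combinations, 5 give n5 = 0 and 3 give n5 = 1.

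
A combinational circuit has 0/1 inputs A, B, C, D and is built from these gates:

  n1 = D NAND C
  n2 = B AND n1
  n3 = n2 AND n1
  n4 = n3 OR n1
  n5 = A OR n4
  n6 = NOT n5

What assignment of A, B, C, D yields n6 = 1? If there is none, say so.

n6 = NOT n5 must be 1, so n5 = 0.
n5 = A OR n4 must be 0, so both A = 0 and n4 = 0.
n4 = n3 OR n1 must be 0, so both n3 = 0 and n1 = 0.
Check with A=0 B=1 C=1 D=1:
n1 = D NAND C = 1 NAND 1 = 0
n2 = B AND n1 = 1 AND 0 = 0
n3 = n2 AND n1 = 0 AND 0 = 0
n4 = n3 OR n1 = 0 OR 0 = 0
n5 = A OR n4 = 0 OR 0 = 0
n6 = NOT n5 = NOT 0 = 1
So n6 = 1 as required.

A=0 B=1 C=1 D=1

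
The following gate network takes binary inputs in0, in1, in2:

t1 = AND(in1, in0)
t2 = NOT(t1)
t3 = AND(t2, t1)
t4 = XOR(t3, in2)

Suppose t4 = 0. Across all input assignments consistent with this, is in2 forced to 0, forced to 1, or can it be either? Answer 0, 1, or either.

0

t4 = XOR(t3, in2) must be 0, so t3 and in2 are equal.
Every assignment with t4 = 0 has in2 = 0; there are 4 such assignment(s).
  in0=0, in1=0, in2=0
  in0=0, in1=1, in2=0
  in0=1, in1=0, in2=0
  in0=1, in1=1, in2=0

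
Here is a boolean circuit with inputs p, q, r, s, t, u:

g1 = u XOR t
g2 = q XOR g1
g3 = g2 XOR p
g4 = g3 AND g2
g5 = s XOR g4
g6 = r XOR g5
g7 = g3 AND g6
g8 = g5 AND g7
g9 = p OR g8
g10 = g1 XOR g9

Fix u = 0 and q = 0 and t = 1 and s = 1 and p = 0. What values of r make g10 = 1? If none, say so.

Check with u = 0 and q = 0 and t = 1 and s = 1 and p = 0 and r=0:
g1 = u XOR t = 0 XOR 1 = 1
g2 = q XOR g1 = 0 XOR 1 = 1
g3 = g2 XOR p = 1 XOR 0 = 1
g4 = g3 AND g2 = 1 AND 1 = 1
g5 = s XOR g4 = 1 XOR 1 = 0
g6 = r XOR g5 = 0 XOR 0 = 0
g7 = g3 AND g6 = 1 AND 0 = 0
g8 = g5 AND g7 = 0 AND 0 = 0
g9 = p OR g8 = 0 OR 0 = 0
g10 = g1 XOR g9 = 1 XOR 0 = 1
So g10 = 1.

r=0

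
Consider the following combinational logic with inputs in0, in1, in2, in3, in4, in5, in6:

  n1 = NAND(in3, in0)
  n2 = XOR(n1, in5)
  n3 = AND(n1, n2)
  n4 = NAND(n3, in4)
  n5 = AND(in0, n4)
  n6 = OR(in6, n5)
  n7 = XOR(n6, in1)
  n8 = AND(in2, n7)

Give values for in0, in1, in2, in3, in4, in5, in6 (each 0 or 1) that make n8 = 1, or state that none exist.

in0=1 in1=0 in2=1 in3=1 in4=0 in5=0 in6=0

Check with in0=1 in1=0 in2=1 in3=1 in4=0 in5=0 in6=0:
n1 = NAND(in3, in0) = NAND(1, 1) = 0
n2 = XOR(n1, in5) = XOR(0, 0) = 0
n3 = AND(n1, n2) = AND(0, 0) = 0
n4 = NAND(n3, in4) = NAND(0, 0) = 1
n5 = AND(in0, n4) = AND(1, 1) = 1
n6 = OR(in6, n5) = OR(0, 1) = 1
n7 = XOR(n6, in1) = XOR(1, 0) = 1
n8 = AND(in2, n7) = AND(1, 1) = 1
So n8 = 1 as required.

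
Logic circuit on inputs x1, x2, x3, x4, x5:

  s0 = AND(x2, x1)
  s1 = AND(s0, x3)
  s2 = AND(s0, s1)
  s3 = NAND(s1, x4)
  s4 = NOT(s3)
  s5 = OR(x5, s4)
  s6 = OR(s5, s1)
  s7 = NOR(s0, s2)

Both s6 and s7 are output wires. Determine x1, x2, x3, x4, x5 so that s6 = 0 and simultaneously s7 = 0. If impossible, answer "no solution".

Check with x1=1 x2=1 x3=0 x4=1 x5=0:
s0 = AND(x2, x1) = AND(1, 1) = 1
s1 = AND(s0, x3) = AND(1, 0) = 0
s2 = AND(s0, s1) = AND(1, 0) = 0
s3 = NAND(s1, x4) = NAND(0, 1) = 1
s4 = NOT(s3) = NOT 1 = 0
s5 = OR(x5, s4) = OR(0, 0) = 0
s6 = OR(s5, s1) = OR(0, 0) = 0
s7 = NOR(s0, s2) = NOR(1, 0) = 0
So s6 = 0 and s7 = 0.

x1=1 x2=1 x3=0 x4=1 x5=0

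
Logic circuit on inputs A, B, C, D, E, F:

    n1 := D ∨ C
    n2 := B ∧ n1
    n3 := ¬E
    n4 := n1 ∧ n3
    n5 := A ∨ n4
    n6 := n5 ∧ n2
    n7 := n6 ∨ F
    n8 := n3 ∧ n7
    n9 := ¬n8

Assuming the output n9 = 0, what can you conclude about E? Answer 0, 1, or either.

n9 = ¬n8 must be 0, so n8 = 1.
n8 = n3 ∧ n7 must be 1, so both n3 = 1 and n7 = 1.
n3 = ¬E must be 1, so E = 0.
Every assignment with n9 = 0 has E = 0; there are 22 such assignment(s).

0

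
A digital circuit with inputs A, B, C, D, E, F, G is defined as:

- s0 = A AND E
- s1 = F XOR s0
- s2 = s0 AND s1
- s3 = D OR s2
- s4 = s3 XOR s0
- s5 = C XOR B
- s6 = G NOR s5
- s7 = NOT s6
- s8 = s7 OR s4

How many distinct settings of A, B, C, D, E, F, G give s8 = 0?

18

s8 = s7 OR s4 must be 0, so both s7 = 0 and s4 = 0.
s7 = NOT s6 must be 0, so s6 = 1.
Enumerating the 128 input combinations, 18 give s8 = 0 and 110 give s8 = 1.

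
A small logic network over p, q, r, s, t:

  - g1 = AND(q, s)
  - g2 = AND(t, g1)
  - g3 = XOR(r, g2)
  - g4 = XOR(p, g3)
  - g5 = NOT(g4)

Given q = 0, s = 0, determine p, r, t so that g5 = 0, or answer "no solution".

p=0, r=1, t=0

Check with q = 0, s = 0 and p=0, r=1, t=0:
g1 = AND(q, s) = AND(0, 0) = 0
g2 = AND(t, g1) = AND(0, 0) = 0
g3 = XOR(r, g2) = XOR(1, 0) = 1
g4 = XOR(p, g3) = XOR(0, 1) = 1
g5 = NOT(g4) = NOT 1 = 0
So g5 = 0.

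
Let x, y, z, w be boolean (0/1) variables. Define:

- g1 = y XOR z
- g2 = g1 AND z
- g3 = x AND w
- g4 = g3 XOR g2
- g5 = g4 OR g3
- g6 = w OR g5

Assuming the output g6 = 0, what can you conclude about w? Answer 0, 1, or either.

g6 = w OR g5 must be 0, so both w = 0 and g5 = 0.
g5 = g4 OR g3 must be 0, so both g4 = 0 and g3 = 0.
g4 = g3 XOR g2 must be 0, so g3 and g2 are equal.
Every assignment with g6 = 0 has w = 0; there are 6 such assignment(s).

0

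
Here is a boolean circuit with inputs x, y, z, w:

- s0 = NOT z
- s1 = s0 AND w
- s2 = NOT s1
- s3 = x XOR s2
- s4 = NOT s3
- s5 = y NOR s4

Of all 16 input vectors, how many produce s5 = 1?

4

s5 = y NOR s4 must be 1, so both y = 0 and s4 = 0.
s4 = NOT s3 must be 0, so s3 = 1.
s3 = x XOR s2 must be 1, so x and s2 differ.
Enumerating the 16 input combinations, 4 give s5 = 1 and 12 give s5 = 0.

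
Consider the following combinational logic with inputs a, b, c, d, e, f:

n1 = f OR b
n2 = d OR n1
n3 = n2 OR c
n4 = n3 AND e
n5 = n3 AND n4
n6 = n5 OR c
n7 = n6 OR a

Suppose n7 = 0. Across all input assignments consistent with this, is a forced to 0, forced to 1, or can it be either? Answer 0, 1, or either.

n7 = n6 OR a must be 0, so both n6 = 0 and a = 0.
Every assignment with n7 = 0 has a = 0; there are 9 such assignment(s).

0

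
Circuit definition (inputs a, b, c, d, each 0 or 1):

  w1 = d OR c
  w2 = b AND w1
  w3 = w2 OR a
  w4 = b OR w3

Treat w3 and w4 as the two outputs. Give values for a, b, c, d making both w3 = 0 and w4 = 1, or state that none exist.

a=0, b=1, c=0, d=0

Check with a=0, b=1, c=0, d=0:
w1 = d OR c = 0 OR 0 = 0
w2 = b AND w1 = 1 AND 0 = 0
w3 = w2 OR a = 0 OR 0 = 0
w4 = b OR w3 = 1 OR 0 = 1
So w3 = 0 and w4 = 1.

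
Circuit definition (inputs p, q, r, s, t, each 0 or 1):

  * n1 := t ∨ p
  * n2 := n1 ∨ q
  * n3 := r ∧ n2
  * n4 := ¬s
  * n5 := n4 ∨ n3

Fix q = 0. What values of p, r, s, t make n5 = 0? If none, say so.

n5 = n4 ∨ n3 must be 0, so both n4 = 0 and n3 = 0.
Check with q = 0 and p=1, r=0, s=1, t=1:
n1 = t ∨ p = 1 ∨ 1 = 1
n2 = n1 ∨ q = 1 ∨ 0 = 1
n3 = r ∧ n2 = 0 ∧ 1 = 0
n4 = ¬s = ¬1 = 0
n5 = n4 ∨ n3 = 0 ∨ 0 = 0
So n5 = 0.

p=1, r=0, s=1, t=1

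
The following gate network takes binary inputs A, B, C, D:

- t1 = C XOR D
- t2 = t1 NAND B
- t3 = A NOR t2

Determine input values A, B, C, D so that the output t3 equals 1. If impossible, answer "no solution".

Check with A=0, B=1, C=0, D=1:
t1 = C XOR D = 0 XOR 1 = 1
t2 = t1 NAND B = 1 NAND 1 = 0
t3 = A NOR t2 = 0 NOR 0 = 1
So t3 = 1 as required.

A=0, B=1, C=0, D=1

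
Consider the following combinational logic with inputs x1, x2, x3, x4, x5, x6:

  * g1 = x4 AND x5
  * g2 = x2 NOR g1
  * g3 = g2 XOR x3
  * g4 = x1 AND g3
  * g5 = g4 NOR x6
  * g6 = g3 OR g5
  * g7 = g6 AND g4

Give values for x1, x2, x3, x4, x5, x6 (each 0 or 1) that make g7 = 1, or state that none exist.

x1=1, x2=0, x3=0, x4=0, x5=1, x6=0

Check with x1=1, x2=0, x3=0, x4=0, x5=1, x6=0:
g1 = x4 AND x5 = 0 AND 1 = 0
g2 = x2 NOR g1 = 0 NOR 0 = 1
g3 = g2 XOR x3 = 1 XOR 0 = 1
g4 = x1 AND g3 = 1 AND 1 = 1
g5 = g4 NOR x6 = 1 NOR 0 = 0
g6 = g3 OR g5 = 1 OR 0 = 1
g7 = g6 AND g4 = 1 AND 1 = 1
So g7 = 1 as required.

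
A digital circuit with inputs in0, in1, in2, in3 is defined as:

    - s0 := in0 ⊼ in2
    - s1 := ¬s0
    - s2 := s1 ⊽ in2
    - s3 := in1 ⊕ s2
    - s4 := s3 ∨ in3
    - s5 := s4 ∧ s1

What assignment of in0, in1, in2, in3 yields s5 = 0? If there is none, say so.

Check with in0=0 in1=0 in2=1 in3=0:
s0 = in0 ⊼ in2 = 0 ⊼ 1 = 1
s1 = ¬s0 = ¬1 = 0
s2 = s1 ⊽ in2 = 0 ⊽ 1 = 0
s3 = in1 ⊕ s2 = 0 ⊕ 0 = 0
s4 = s3 ∨ in3 = 0 ∨ 0 = 0
s5 = s4 ∧ s1 = 0 ∧ 0 = 0
So s5 = 0 as required.

in0=0 in1=0 in2=1 in3=0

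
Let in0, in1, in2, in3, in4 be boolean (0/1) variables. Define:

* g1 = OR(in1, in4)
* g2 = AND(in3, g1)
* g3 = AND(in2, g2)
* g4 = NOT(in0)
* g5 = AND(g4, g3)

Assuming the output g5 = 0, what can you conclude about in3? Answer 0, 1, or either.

either

Both values of in3 occur among assignments with g5 = 0:
  in3=0: in0=0, in1=0, in2=0, in3=0, in4=0
  in3=1: in0=0, in1=0, in2=0, in3=1, in4=0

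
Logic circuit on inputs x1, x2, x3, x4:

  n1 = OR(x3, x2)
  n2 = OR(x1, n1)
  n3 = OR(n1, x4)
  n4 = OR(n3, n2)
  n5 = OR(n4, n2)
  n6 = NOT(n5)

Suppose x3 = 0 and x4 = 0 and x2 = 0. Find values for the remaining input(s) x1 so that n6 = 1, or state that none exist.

n6 = NOT(n5) must be 1, so n5 = 0.
Check with x3 = 0 and x4 = 0 and x2 = 0 and x1=0:
n1 = OR(x3, x2) = OR(0, 0) = 0
n2 = OR(x1, n1) = OR(0, 0) = 0
n3 = OR(n1, x4) = OR(0, 0) = 0
n4 = OR(n3, n2) = OR(0, 0) = 0
n5 = OR(n4, n2) = OR(0, 0) = 0
n6 = NOT(n5) = NOT 0 = 1
So n6 = 1.

x1=0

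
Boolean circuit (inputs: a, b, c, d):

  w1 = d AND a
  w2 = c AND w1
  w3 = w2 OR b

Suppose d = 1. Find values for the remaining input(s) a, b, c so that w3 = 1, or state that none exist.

w3 = w2 OR b must be 1, so at least one of w2, b is 1.
Check with d = 1 and a=1, b=1, c=1:
w1 = d AND a = 1 AND 1 = 1
w2 = c AND w1 = 1 AND 1 = 1
w3 = w2 OR b = 1 OR 1 = 1
So w3 = 1.

a=1, b=1, c=1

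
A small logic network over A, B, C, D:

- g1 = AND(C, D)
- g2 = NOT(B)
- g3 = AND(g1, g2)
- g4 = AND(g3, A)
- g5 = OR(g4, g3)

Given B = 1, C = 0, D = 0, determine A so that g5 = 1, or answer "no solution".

no solution exists

With B = 1, C = 0, D = 0 fixed, none of the 2 settings of A give g5 = 1.
For example, with A=0:
g1 = AND(C, D) = AND(0, 0) = 0
g2 = NOT(B) = NOT 1 = 0
g3 = AND(g1, g2) = AND(0, 0) = 0
g4 = AND(g3, A) = AND(0, 0) = 0
g5 = OR(g4, g3) = OR(0, 0) = 0
giving g5 = 0 ≠ 1.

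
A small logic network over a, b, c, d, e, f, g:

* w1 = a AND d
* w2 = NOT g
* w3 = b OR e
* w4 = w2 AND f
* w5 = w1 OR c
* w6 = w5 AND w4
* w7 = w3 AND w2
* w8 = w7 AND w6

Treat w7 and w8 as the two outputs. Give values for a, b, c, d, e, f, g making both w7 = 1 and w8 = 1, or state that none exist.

a=0 b=1 c=1 d=1 e=0 f=1 g=0

Check with a=0 b=1 c=1 d=1 e=0 f=1 g=0:
w1 = a AND d = 0 AND 1 = 0
w2 = NOT g = NOT 0 = 1
w3 = b OR e = 1 OR 0 = 1
w4 = w2 AND f = 1 AND 1 = 1
w5 = w1 OR c = 0 OR 1 = 1
w6 = w5 AND w4 = 1 AND 1 = 1
w7 = w3 AND w2 = 1 AND 1 = 1
w8 = w7 AND w6 = 1 AND 1 = 1
So w7 = 1 and w8 = 1.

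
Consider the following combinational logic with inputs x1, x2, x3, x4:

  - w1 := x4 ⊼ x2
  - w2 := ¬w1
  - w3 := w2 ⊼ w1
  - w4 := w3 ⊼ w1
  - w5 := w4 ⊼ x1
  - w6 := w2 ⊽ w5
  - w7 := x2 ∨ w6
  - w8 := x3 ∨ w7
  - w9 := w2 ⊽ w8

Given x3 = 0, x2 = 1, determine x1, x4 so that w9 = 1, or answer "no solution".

no solution exists

With x3 = 0, x2 = 1 fixed, none of the 4 settings of x1, x4 give w9 = 1.
For example, with x1=0, x4=0:
w1 = x4 ⊼ x2 = 0 ⊼ 1 = 1
w2 = ¬w1 = ¬1 = 0
w3 = w2 ⊼ w1 = 0 ⊼ 1 = 1
w4 = w3 ⊼ w1 = 1 ⊼ 1 = 0
w5 = w4 ⊼ x1 = 0 ⊼ 0 = 1
w6 = w2 ⊽ w5 = 0 ⊽ 1 = 0
w7 = x2 ∨ w6 = 1 ∨ 0 = 1
w8 = x3 ∨ w7 = 0 ∨ 1 = 1
w9 = w2 ⊽ w8 = 0 ⊽ 1 = 0
giving w9 = 0 ≠ 1.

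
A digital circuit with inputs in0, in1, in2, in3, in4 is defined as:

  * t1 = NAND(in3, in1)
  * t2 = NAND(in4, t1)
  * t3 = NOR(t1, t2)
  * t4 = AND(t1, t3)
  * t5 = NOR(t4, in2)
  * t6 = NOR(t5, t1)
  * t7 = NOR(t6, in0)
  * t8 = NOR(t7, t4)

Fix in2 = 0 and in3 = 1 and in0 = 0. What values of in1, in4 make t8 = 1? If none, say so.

no solution exists

With in2 = 0 and in3 = 1 and in0 = 0 fixed, none of the 4 settings of in1, in4 give t8 = 1.
For example, with in1=1, in4=1:
t1 = NAND(in3, in1) = NAND(1, 1) = 0
t2 = NAND(in4, t1) = NAND(1, 0) = 1
t3 = NOR(t1, t2) = NOR(0, 1) = 0
t4 = AND(t1, t3) = AND(0, 0) = 0
t5 = NOR(t4, in2) = NOR(0, 0) = 1
t6 = NOR(t5, t1) = NOR(1, 0) = 0
t7 = NOR(t6, in0) = NOR(0, 0) = 1
t8 = NOR(t7, t4) = NOR(1, 0) = 0
giving t8 = 0 ≠ 1.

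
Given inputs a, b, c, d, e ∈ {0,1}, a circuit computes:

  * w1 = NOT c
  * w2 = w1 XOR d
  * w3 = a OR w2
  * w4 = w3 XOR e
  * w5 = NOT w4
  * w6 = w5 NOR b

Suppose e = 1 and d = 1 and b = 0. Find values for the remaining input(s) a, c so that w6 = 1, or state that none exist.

a=0 c=0

w6 = w5 NOR b must be 1, so both w5 = 0 and b = 0.
w5 = NOT w4 must be 0, so w4 = 1.
Check with e = 1 and d = 1 and b = 0 and a=0, c=0:
w1 = NOT c = NOT 0 = 1
w2 = w1 XOR d = 1 XOR 1 = 0
w3 = a OR w2 = 0 OR 0 = 0
w4 = w3 XOR e = 0 XOR 1 = 1
w5 = NOT w4 = NOT 1 = 0
w6 = w5 NOR b = 0 NOR 0 = 1
So w6 = 1.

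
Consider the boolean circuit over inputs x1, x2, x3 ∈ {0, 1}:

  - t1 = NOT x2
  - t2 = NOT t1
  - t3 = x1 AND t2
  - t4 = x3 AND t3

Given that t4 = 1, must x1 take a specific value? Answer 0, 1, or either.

1

t4 = x3 AND t3 must be 1, so both x3 = 1 and t3 = 1.
Every assignment with t4 = 1 has x1 = 1; there are 1 such assignment(s).
  x1=1, x2=1, x3=1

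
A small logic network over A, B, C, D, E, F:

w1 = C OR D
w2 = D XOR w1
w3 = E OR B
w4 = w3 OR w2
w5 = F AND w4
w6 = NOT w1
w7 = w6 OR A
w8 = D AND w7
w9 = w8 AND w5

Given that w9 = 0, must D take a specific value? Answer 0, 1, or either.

Both values of D occur among assignments with w9 = 0:
  D=0: A=0, B=0, C=0, D=0, E=0, F=0
  D=1: A=0, B=0, C=0, D=1, E=0, F=0

either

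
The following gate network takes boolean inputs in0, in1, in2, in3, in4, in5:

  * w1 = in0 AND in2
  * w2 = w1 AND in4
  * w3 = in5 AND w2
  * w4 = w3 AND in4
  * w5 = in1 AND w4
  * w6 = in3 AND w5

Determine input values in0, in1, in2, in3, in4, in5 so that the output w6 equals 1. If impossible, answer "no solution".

w6 = in3 AND w5 must be 1, so both in3 = 1 and w5 = 1.
w5 = in1 AND w4 must be 1, so both in1 = 1 and w4 = 1.
w4 = w3 AND in4 must be 1, so both w3 = 1 and in4 = 1.
Check with in0=1, in1=1, in2=1, in3=1, in4=1, in5=1:
w1 = in0 AND in2 = 1 AND 1 = 1
w2 = w1 AND in4 = 1 AND 1 = 1
w3 = in5 AND w2 = 1 AND 1 = 1
w4 = w3 AND in4 = 1 AND 1 = 1
w5 = in1 AND w4 = 1 AND 1 = 1
w6 = in3 AND w5 = 1 AND 1 = 1
So w6 = 1 as required.

in0=1, in1=1, in2=1, in3=1, in4=1, in5=1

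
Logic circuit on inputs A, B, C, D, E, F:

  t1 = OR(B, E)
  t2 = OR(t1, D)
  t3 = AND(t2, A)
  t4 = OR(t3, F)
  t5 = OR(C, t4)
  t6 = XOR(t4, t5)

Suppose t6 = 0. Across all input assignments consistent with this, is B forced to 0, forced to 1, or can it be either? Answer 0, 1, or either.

Both values of B occur among assignments with t6 = 0:
  B=0: A=0, B=0, C=0, D=0, E=0, F=0
  B=1: A=0, B=1, C=0, D=0, E=0, F=0

either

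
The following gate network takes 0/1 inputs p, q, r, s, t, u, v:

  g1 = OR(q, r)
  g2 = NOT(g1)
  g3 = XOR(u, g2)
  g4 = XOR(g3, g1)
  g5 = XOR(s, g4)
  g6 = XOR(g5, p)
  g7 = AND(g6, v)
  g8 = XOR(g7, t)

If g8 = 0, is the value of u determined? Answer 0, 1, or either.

either

Both values of u occur among assignments with g8 = 0:
  u=0: p=0, q=0, r=0, s=0, t=0, u=0, v=0
  u=1: p=0, q=0, r=0, s=0, t=0, u=1, v=0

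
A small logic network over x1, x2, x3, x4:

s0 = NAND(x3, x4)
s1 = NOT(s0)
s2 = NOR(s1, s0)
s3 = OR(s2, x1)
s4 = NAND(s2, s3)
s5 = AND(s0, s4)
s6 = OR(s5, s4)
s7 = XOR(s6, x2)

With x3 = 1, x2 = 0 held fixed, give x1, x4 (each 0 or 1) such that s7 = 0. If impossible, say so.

no solution exists

With x3 = 1, x2 = 0 fixed, none of the 4 settings of x1, x4 give s7 = 0.
For example, with x1=1, x4=0:
s0 = NAND(x3, x4) = NAND(1, 0) = 1
s1 = NOT(s0) = NOT 1 = 0
s2 = NOR(s1, s0) = NOR(0, 1) = 0
s3 = OR(s2, x1) = OR(0, 1) = 1
s4 = NAND(s2, s3) = NAND(0, 1) = 1
s5 = AND(s0, s4) = AND(1, 1) = 1
s6 = OR(s5, s4) = OR(1, 1) = 1
s7 = XOR(s6, x2) = XOR(1, 0) = 1
giving s7 = 1 ≠ 0.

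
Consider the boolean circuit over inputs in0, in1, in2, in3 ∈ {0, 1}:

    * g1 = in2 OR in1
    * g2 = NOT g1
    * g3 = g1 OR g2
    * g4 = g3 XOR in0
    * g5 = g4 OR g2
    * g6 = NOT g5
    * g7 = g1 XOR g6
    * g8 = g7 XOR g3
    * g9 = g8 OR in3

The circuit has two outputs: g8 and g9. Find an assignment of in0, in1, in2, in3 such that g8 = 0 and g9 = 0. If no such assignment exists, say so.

in0=0, in1=1, in2=0, in3=0

Check with in0=0, in1=1, in2=0, in3=0:
g1 = in2 OR in1 = 0 OR 1 = 1
g2 = NOT g1 = NOT 1 = 0
g3 = g1 OR g2 = 1 OR 0 = 1
g4 = g3 XOR in0 = 1 XOR 0 = 1
g5 = g4 OR g2 = 1 OR 0 = 1
g6 = NOT g5 = NOT 1 = 0
g7 = g1 XOR g6 = 1 XOR 0 = 1
g8 = g7 XOR g3 = 1 XOR 1 = 0
g9 = g8 OR in3 = 0 OR 0 = 0
So g8 = 0 and g9 = 0.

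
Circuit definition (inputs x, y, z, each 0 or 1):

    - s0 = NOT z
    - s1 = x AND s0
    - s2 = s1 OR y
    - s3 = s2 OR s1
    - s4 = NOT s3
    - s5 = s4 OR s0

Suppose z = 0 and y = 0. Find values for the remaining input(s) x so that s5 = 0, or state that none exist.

no solution exists

With z = 0 and y = 0 fixed, none of the 2 settings of x give s5 = 0.
For example, with x=0:
s0 = NOT z = NOT 0 = 1
s1 = x AND s0 = 0 AND 1 = 0
s2 = s1 OR y = 0 OR 0 = 0
s3 = s2 OR s1 = 0 OR 0 = 0
s4 = NOT s3 = NOT 0 = 1
s5 = s4 OR s0 = 1 OR 1 = 1
giving s5 = 1 ≠ 0.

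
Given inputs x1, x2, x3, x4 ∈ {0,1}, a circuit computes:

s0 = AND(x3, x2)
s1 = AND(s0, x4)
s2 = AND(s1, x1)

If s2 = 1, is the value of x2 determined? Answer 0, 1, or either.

1

s2 = AND(s1, x1) must be 1, so both s1 = 1 and x1 = 1.
s1 = AND(s0, x4) must be 1, so both s0 = 1 and x4 = 1.
Every assignment with s2 = 1 has x2 = 1; there are 1 such assignment(s).
  x1=1, x2=1, x3=1, x4=1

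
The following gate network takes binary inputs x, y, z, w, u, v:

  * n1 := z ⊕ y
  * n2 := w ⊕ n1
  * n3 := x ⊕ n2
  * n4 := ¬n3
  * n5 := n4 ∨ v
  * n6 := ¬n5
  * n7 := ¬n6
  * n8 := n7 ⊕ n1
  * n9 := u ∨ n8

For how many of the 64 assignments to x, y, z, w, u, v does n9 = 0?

16

n9 = u ∨ n8 must be 0, so both u = 0 and n8 = 0.
n8 = n7 ⊕ n1 must be 0, so n7 and n1 are equal.
Enumerating the 64 input combinations, 16 give n9 = 0 and 48 give n9 = 1.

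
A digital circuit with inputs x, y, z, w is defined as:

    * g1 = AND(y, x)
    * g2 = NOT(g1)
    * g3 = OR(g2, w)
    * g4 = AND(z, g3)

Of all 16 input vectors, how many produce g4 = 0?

g4 = AND(z, g3) must be 0, so at least one of z, g3 is 0.
Enumerating the 16 input combinations, 9 give g4 = 0 and 7 give g4 = 1.

9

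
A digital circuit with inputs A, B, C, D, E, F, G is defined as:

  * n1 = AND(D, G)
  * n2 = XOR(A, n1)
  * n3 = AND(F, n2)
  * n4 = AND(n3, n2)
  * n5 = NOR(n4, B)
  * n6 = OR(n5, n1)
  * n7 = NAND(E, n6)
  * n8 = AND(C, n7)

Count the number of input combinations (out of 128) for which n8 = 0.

n8 = AND(C, n7) must be 0, so at least one of C, n7 is 0.
Enumerating the 128 input combinations, 81 give n8 = 0 and 47 give n8 = 1.

81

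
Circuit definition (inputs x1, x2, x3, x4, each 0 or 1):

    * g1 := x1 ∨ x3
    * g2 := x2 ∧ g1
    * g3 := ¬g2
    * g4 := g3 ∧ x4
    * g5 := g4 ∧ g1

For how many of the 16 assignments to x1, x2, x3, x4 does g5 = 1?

3

g5 = g4 ∧ g1 must be 1, so both g4 = 1 and g1 = 1.
Enumerating the 16 input combinations, 3 give g5 = 1 and 13 give g5 = 0.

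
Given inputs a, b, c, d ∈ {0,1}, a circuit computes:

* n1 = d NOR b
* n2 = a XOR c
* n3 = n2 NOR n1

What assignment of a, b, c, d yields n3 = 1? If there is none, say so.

n3 = n2 NOR n1 must be 1, so both n2 = 0 and n1 = 0.
n2 = a XOR c must be 0, so a and c are equal.
n1 = d NOR b must be 0, so at least one of d, b is 1.
Check with a=0, b=1, c=0, d=0:
n1 = d NOR b = 0 NOR 1 = 0
n2 = a XOR c = 0 XOR 0 = 0
n3 = n2 NOR n1 = 0 NOR 0 = 1
So n3 = 1 as required.

a=0, b=1, c=0, d=0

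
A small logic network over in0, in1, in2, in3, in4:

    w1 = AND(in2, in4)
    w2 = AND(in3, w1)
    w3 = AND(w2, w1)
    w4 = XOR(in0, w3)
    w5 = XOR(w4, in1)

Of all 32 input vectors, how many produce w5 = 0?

w5 = XOR(w4, in1) must be 0, so w4 and in1 are equal.
Enumerating the 32 input combinations, 16 give w5 = 0 and 16 give w5 = 1.

16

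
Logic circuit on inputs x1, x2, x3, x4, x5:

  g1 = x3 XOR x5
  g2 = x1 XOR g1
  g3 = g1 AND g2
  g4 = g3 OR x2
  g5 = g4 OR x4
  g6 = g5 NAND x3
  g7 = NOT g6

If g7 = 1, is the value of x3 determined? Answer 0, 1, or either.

1

g7 = NOT g6 must be 1, so g6 = 0.
g6 = g5 NAND x3 must be 0, so both g5 = 1 and x3 = 1.
Every assignment with g7 = 1 has x3 = 1; there are 13 such assignment(s).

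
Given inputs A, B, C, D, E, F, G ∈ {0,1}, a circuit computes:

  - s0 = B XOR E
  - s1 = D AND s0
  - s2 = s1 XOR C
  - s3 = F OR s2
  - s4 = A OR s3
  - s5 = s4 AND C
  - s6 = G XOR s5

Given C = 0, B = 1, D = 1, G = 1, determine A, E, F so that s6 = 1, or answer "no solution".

Check with C = 0, B = 1, D = 1, G = 1 and A=0, E=1, F=1:
s0 = B XOR E = 1 XOR 1 = 0
s1 = D AND s0 = 1 AND 0 = 0
s2 = s1 XOR C = 0 XOR 0 = 0
s3 = F OR s2 = 1 OR 0 = 1
s4 = A OR s3 = 0 OR 1 = 1
s5 = s4 AND C = 1 AND 0 = 0
s6 = G XOR s5 = 1 XOR 0 = 1
So s6 = 1.

A=0 E=1 F=1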